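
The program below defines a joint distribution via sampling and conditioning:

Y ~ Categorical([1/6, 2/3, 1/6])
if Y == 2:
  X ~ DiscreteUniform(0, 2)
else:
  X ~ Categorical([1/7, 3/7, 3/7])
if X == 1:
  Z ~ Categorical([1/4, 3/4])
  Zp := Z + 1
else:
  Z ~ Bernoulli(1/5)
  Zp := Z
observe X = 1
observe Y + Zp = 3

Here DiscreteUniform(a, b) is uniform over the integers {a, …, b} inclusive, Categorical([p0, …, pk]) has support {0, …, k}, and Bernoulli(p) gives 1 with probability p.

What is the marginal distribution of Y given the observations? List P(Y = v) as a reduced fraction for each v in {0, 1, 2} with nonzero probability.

P(Y=1) = 108/115, P(Y=2) = 7/115

Enumerate traces; 2 have nonzero weight after conditioning:
  (Y=1, X=1, Z=1) weight 3/14
  (Y=2, X=1, Z=0) weight 1/72
Group by Y:
  weight(Y=1) = 3/14
  weight(Y=2) = 1/72
Total weight = 3/14 + 1/72 = 115/504
P(Y=1 | obs) = 3/14 / 115/504 = 108/115
P(Y=2 | obs) = 1/72 / 115/504 = 7/115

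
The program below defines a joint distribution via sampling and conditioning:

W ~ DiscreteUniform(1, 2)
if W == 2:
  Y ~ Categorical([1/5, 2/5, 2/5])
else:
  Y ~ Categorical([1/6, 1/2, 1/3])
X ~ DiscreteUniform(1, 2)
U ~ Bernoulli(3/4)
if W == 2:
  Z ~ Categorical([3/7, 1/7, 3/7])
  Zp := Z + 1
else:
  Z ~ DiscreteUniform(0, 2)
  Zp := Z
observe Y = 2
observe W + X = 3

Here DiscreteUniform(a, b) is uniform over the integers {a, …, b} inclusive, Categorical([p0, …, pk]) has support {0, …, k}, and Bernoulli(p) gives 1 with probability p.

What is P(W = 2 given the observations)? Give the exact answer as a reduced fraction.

Enumerate traces; 12 have nonzero weight after conditioning:
  (W=1, Y=2, X=2, U=0, Z=0) weight 1/144
  (W=1, Y=2, X=2, U=0, Z=1) weight 1/144
  (W=1, Y=2, X=2, U=0, Z=2) weight 1/144
  (W=1, Y=2, X=2, U=1, Z=0) weight 1/48
  (W=1, Y=2, X=2, U=1, Z=1) weight 1/48
  (W=1, Y=2, X=2, U=1, Z=2) weight 1/48
  (W=2, Y=2, X=1, U=0, Z=0) weight 3/280
  (W=2, Y=2, X=1, U=0, Z=1) weight 1/280
  … 4 more
Group by W:
  weight(W=1) = 1/12
  weight(W=2) = 1/10
Total weight = 1/12 + 1/10 = 11/60
P(W=1 | obs) = 1/12 / 11/60 = 5/11
P(W=2 | obs) = 1/10 / 11/60 = 6/11

P(W = 2 | obs) = 6/11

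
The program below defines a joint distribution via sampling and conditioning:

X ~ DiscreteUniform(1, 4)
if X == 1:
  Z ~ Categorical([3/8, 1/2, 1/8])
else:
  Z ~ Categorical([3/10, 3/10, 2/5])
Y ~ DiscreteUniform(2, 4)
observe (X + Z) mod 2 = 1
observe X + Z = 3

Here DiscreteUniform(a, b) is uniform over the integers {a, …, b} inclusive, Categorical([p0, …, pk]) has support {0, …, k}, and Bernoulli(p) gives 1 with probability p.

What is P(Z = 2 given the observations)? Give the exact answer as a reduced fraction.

Enumerate traces; 9 have nonzero weight after conditioning:
  (X=1, Z=2, Y=2) weight 1/96
  (X=1, Z=2, Y=3) weight 1/96
  (X=1, Z=2, Y=4) weight 1/96
  (X=2, Z=1, Y=2) weight 1/40
  (X=2, Z=1, Y=3) weight 1/40
  (X=2, Z=1, Y=4) weight 1/40
  (X=3, Z=0, Y=2) weight 1/40
  (X=3, Z=0, Y=3) weight 1/40
  … 1 more
Group by Z:
  weight(Z=0) = 3/40
  weight(Z=1) = 3/40
  weight(Z=2) = 1/32
Total weight = 3/40 + 3/40 + 1/32 = 29/160
P(Z=0 | obs) = 3/40 / 29/160 = 12/29
P(Z=1 | obs) = 3/40 / 29/160 = 12/29
P(Z=2 | obs) = 1/32 / 29/160 = 5/29

P(Z = 2 | obs) = 5/29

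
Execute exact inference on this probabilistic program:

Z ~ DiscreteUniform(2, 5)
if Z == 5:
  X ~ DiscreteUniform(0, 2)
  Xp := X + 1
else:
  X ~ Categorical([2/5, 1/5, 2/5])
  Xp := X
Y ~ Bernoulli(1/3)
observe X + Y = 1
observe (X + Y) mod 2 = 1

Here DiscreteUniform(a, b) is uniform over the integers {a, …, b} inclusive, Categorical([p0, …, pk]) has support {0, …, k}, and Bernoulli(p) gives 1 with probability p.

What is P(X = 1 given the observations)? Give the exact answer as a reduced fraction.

Enumerate traces; 8 have nonzero weight after conditioning:
  (Z=2, X=0, Y=1) weight 1/30
  (Z=2, X=1, Y=0) weight 1/30
  (Z=3, X=0, Y=1) weight 1/30
  (Z=3, X=1, Y=0) weight 1/30
  (Z=4, X=0, Y=1) weight 1/30
  (Z=4, X=1, Y=0) weight 1/30
  (Z=5, X=0, Y=1) weight 1/36
  (Z=5, X=1, Y=0) weight 1/18
Group by X:
  weight(X=0) = 23/180
  weight(X=1) = 7/45
Total weight = 23/180 + 7/45 = 17/60
P(X=0 | obs) = 23/180 / 17/60 = 23/51
P(X=1 | obs) = 7/45 / 17/60 = 28/51

P(X = 1 | obs) = 28/51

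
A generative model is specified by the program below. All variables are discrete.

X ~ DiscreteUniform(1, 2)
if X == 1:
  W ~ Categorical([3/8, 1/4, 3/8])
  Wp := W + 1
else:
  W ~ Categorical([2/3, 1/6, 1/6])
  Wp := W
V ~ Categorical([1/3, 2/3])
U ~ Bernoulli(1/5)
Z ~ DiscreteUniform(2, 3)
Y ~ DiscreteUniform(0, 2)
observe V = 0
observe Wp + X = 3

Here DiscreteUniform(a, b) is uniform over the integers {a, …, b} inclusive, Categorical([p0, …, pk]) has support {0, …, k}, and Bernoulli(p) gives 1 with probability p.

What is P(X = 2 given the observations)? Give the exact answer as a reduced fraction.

P(X = 2 | obs) = 2/5

Enumerate traces; 24 have nonzero weight after conditioning:
  (X=1, W=1, V=0, U=0, Z=2, Y=0) weight 1/180
  (X=1, W=1, V=0, U=0, Z=2, Y=1) weight 1/180
  (X=1, W=1, V=0, U=0, Z=2, Y=2) weight 1/180
  (X=1, W=1, V=0, U=0, Z=3, Y=0) weight 1/180
  (X=1, W=1, V=0, U=0, Z=3, Y=1) weight 1/180
  (X=1, W=1, V=0, U=0, Z=3, Y=2) weight 1/180
  (X=1, W=1, V=0, U=1, Z=2, Y=0) weight 1/720
  (X=1, W=1, V=0, U=1, Z=2, Y=1) weight 1/720
  (X=2, W=1, V=0, U=0, Z=2, Y=0) weight 1/270
  … 15 more
Group by X:
  weight(X=1) = 1/24
  weight(X=2) = 1/36
Total weight = 1/24 + 1/36 = 5/72
P(X=1 | obs) = 1/24 / 5/72 = 3/5
P(X=2 | obs) = 1/36 / 5/72 = 2/5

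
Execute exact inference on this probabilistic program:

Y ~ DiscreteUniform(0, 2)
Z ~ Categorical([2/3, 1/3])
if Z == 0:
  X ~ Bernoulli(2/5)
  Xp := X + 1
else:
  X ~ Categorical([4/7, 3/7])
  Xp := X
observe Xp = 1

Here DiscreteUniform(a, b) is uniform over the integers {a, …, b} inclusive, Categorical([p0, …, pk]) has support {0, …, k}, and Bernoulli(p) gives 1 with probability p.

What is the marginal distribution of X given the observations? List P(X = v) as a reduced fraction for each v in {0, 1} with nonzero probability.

P(X=0) = 14/19, P(X=1) = 5/19

Enumerate traces; 6 have nonzero weight after conditioning:
  (Y=0, Z=0, X=0) weight 2/15
  (Y=0, Z=1, X=1) weight 1/21
  (Y=1, Z=0, X=0) weight 2/15
  (Y=1, Z=1, X=1) weight 1/21
  (Y=2, Z=0, X=0) weight 2/15
  (Y=2, Z=1, X=1) weight 1/21
Group by X:
  weight(X=0) = 2/5
  weight(X=1) = 1/7
Total weight = 2/5 + 1/7 = 19/35
P(X=0 | obs) = 2/5 / 19/35 = 14/19
P(X=1 | obs) = 1/7 / 19/35 = 5/19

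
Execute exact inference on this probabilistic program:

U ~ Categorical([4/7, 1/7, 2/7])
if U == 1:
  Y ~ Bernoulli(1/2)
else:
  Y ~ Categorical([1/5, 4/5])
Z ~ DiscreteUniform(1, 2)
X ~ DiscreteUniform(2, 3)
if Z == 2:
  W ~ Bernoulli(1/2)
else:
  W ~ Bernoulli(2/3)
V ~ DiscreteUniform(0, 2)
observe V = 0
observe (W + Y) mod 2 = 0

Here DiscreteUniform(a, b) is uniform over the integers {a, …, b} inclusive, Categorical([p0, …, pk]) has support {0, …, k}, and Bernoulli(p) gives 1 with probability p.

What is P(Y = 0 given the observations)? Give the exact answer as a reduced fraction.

Enumerate traces; 24 have nonzero weight after conditioning:
  (U=0, Y=0, Z=1, X=2, W=0, V=0) weight 1/315
  (U=0, Y=0, Z=1, X=3, W=0, V=0) weight 1/315
  (U=0, Y=0, Z=2, X=2, W=0, V=0) weight 1/210
  (U=0, Y=0, Z=2, X=3, W=0, V=0) weight 1/210
  (U=0, Y=1, Z=1, X=2, W=1, V=0) weight 8/315
  (U=0, Y=1, Z=1, X=3, W=1, V=0) weight 8/315
  (U=0, Y=1, Z=2, X=2, W=1, V=0) weight 2/105
  (U=0, Y=1, Z=2, X=3, W=1, V=0) weight 2/105
  … 16 more
Group by Y:
  weight(Y=0) = 17/504
  weight(Y=1) = 53/360
Total weight = 17/504 + 53/360 = 19/105
P(Y=0 | obs) = 17/504 / 19/105 = 85/456
P(Y=1 | obs) = 53/360 / 19/105 = 371/456

P(Y = 0 | obs) = 85/456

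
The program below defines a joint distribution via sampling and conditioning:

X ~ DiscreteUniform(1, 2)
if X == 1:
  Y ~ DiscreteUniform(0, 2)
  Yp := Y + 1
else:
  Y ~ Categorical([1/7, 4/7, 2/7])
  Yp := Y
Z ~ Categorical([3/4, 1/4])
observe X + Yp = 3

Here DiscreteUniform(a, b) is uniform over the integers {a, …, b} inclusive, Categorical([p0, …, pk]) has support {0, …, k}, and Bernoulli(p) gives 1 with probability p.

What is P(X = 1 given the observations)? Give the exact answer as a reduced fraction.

P(X = 1 | obs) = 7/19

Enumerate traces; 4 have nonzero weight after conditioning:
  (X=1, Y=1, Z=0) weight 1/8
  (X=1, Y=1, Z=1) weight 1/24
  (X=2, Y=1, Z=0) weight 3/14
  (X=2, Y=1, Z=1) weight 1/14
Group by X:
  weight(X=1) = 1/6
  weight(X=2) = 2/7
Total weight = 1/6 + 2/7 = 19/42
P(X=1 | obs) = 1/6 / 19/42 = 7/19
P(X=2 | obs) = 2/7 / 19/42 = 12/19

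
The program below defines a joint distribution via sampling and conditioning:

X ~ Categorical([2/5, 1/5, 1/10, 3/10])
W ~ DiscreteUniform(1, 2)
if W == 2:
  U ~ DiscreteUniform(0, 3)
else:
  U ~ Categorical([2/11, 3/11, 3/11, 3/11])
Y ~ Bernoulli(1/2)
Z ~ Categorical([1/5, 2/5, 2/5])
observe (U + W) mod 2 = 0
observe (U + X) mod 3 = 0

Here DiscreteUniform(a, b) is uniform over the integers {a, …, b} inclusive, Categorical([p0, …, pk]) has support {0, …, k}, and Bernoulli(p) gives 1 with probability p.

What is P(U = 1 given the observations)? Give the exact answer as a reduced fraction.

Enumerate traces; 36 have nonzero weight after conditioning:
  (X=0, W=1, U=3, Y=0, Z=0) weight 3/550
  (X=0, W=1, U=3, Y=0, Z=1) weight 3/275
  (X=0, W=1, U=3, Y=0, Z=2) weight 3/275
  (X=0, W=1, U=3, Y=1, Z=0) weight 3/550
  (X=0, W=1, U=3, Y=1, Z=1) weight 3/275
  (X=0, W=1, U=3, Y=1, Z=2) weight 3/275
  (X=0, W=2, U=0, Y=0, Z=0) weight 1/200
  (X=0, W=2, U=0, Y=0, Z=1) weight 1/100
  (X=1, W=2, U=2, Y=0, Z=0) weight 1/400
  (X=2, W=1, U=1, Y=0, Z=0) weight 3/2200
  … 26 more
Group by U:
  weight(U=0) = 7/80
  weight(U=1) = 3/220
  weight(U=2) = 1/40
  weight(U=3) = 21/220
Total weight = 7/80 + 3/220 + 1/40 + 21/220 = 39/176
P(U=0 | obs) = 7/80 / 39/176 = 77/195
P(U=1 | obs) = 3/220 / 39/176 = 4/65
P(U=2 | obs) = 1/40 / 39/176 = 22/195
P(U=3 | obs) = 21/220 / 39/176 = 28/65

P(U = 1 | obs) = 4/65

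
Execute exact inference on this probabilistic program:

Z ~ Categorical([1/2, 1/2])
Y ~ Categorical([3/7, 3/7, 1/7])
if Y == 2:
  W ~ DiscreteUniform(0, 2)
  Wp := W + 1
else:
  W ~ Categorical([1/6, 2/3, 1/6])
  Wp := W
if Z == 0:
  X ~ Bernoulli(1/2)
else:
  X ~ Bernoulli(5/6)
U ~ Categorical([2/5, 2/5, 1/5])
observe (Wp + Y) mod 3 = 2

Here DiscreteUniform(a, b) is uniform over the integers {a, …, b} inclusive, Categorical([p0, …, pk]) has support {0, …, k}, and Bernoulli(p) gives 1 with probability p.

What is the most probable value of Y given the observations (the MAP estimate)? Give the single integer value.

argmax_v P(Y = v | obs) = 1

Enumerate traces; 36 have nonzero weight after conditioning:
  (Z=0, Y=0, W=2, X=0, U=0) weight 1/140
  (Z=0, Y=0, W=2, X=0, U=1) weight 1/140
  (Z=0, Y=0, W=2, X=0, U=2) weight 1/280
  (Z=0, Y=0, W=2, X=1, U=0) weight 1/140
  (Z=0, Y=0, W=2, X=1, U=1) weight 1/140
  (Z=0, Y=0, W=2, X=1, U=2) weight 1/280
  (Z=0, Y=1, W=1, X=0, U=0) weight 1/35
  (Z=0, Y=1, W=1, X=0, U=1) weight 1/35
  (Z=0, Y=2, W=2, X=0, U=0) weight 1/210
  … 27 more
Group by Y:
  weight(Y=0) = 1/14
  weight(Y=1) = 2/7
  weight(Y=2) = 1/21
Total weight = 1/14 + 2/7 + 1/21 = 17/42
P(Y=0 | obs) = 1/14 / 17/42 = 3/17
P(Y=1 | obs) = 2/7 / 17/42 = 12/17
P(Y=2 | obs) = 1/21 / 17/42 = 2/17
argmax = 1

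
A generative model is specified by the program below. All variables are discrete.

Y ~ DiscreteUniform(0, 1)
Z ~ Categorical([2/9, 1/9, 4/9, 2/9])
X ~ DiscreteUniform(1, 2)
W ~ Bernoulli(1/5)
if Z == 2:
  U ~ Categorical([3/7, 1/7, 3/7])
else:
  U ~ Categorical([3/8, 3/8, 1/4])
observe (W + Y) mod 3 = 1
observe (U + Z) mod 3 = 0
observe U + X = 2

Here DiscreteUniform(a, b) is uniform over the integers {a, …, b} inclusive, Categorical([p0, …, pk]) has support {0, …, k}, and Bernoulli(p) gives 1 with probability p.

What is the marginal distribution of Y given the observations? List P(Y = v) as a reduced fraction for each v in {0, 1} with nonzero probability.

P(Y=0) = 1/5, P(Y=1) = 4/5

Enumerate traces; 6 have nonzero weight after conditioning:
  (Y=0, Z=0, X=2, W=1, U=0) weight 1/240
  (Y=0, Z=2, X=1, W=1, U=1) weight 1/315
  (Y=0, Z=3, X=2, W=1, U=0) weight 1/240
  (Y=1, Z=0, X=2, W=0, U=0) weight 1/60
  (Y=1, Z=2, X=1, W=0, U=1) weight 4/315
  (Y=1, Z=3, X=2, W=0, U=0) weight 1/60
Group by Y:
  weight(Y=0) = 29/2520
  weight(Y=1) = 29/630
Total weight = 29/2520 + 29/630 = 29/504
P(Y=0 | obs) = 29/2520 / 29/504 = 1/5
P(Y=1 | obs) = 29/630 / 29/504 = 4/5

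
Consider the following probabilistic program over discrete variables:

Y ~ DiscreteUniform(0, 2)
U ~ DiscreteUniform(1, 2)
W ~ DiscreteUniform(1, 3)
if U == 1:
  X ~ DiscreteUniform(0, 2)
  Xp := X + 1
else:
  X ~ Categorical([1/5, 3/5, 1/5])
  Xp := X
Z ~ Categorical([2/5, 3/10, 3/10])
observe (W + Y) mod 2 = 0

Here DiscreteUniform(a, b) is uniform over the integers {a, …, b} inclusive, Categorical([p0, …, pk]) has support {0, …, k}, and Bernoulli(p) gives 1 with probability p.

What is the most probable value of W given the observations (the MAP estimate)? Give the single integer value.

Enumerate traces; 72 have nonzero weight after conditioning:
  (Y=0, U=1, W=2, X=0, Z=0) weight 1/135
  (Y=0, U=1, W=2, X=0, Z=1) weight 1/180
  (Y=0, U=1, W=2, X=0, Z=2) weight 1/180
  (Y=0, U=1, W=2, X=1, Z=0) weight 1/135
  (Y=0, U=1, W=2, X=1, Z=1) weight 1/180
  (Y=0, U=1, W=2, X=1, Z=2) weight 1/180
  (Y=0, U=1, W=2, X=2, Z=0) weight 1/135
  (Y=0, U=1, W=2, X=2, Z=1) weight 1/180
  (Y=1, U=1, W=1, X=0, Z=0) weight 1/135
  (Y=1, U=1, W=3, X=0, Z=0) weight 1/135
  … 62 more
Group by W:
  weight(W=1) = 1/9
  weight(W=2) = 2/9
  weight(W=3) = 1/9
Total weight = 1/9 + 2/9 + 1/9 = 4/9
P(W=1 | obs) = 1/9 / 4/9 = 1/4
P(W=2 | obs) = 2/9 / 4/9 = 1/2
P(W=3 | obs) = 1/9 / 4/9 = 1/4
argmax = 2

argmax_v P(W = v | obs) = 2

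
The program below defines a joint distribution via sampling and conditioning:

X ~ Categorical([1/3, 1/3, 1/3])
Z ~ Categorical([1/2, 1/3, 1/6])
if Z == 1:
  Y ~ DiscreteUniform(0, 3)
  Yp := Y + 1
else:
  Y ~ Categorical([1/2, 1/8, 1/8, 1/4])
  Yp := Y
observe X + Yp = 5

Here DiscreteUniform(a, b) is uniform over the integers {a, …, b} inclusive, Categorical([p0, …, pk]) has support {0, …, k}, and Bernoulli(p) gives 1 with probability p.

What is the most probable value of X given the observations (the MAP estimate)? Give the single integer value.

argmax_v P(X = v | obs) = 2

Enumerate traces; 4 have nonzero weight after conditioning:
  (X=1, Z=1, Y=3) weight 1/36
  (X=2, Z=0, Y=3) weight 1/24
  (X=2, Z=1, Y=2) weight 1/36
  (X=2, Z=2, Y=3) weight 1/72
Group by X:
  weight(X=1) = 1/36
  weight(X=2) = 1/12
Total weight = 1/36 + 1/12 = 1/9
P(X=1 | obs) = 1/36 / 1/9 = 1/4
P(X=2 | obs) = 1/12 / 1/9 = 3/4
argmax = 2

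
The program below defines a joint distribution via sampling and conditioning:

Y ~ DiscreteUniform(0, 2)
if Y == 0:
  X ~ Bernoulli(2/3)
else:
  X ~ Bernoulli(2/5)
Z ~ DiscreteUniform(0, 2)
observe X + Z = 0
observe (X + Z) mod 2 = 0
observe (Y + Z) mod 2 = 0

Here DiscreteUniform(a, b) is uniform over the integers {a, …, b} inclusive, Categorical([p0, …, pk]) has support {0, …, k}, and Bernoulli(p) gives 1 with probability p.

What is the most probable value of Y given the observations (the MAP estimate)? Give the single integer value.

argmax_v P(Y = v | obs) = 2

Enumerate traces; 2 have nonzero weight after conditioning:
  (Y=0, X=0, Z=0) weight 1/27
  (Y=2, X=0, Z=0) weight 1/15
Group by Y:
  weight(Y=0) = 1/27
  weight(Y=2) = 1/15
Total weight = 1/27 + 1/15 = 14/135
P(Y=0 | obs) = 1/27 / 14/135 = 5/14
P(Y=2 | obs) = 1/15 / 14/135 = 9/14
argmax = 2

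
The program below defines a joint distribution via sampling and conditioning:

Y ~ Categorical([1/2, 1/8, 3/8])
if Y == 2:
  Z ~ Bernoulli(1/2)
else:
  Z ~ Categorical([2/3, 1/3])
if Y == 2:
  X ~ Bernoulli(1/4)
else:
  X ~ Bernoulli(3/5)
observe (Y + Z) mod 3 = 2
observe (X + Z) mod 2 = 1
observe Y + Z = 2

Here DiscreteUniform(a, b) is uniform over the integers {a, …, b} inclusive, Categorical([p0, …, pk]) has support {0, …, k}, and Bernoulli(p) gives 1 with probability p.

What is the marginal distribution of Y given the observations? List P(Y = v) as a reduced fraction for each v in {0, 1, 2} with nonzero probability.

P(Y=1) = 16/61, P(Y=2) = 45/61

Enumerate traces; 2 have nonzero weight after conditioning:
  (Y=1, Z=1, X=0) weight 1/60
  (Y=2, Z=0, X=1) weight 3/64
Group by Y:
  weight(Y=1) = 1/60
  weight(Y=2) = 3/64
Total weight = 1/60 + 3/64 = 61/960
P(Y=1 | obs) = 1/60 / 61/960 = 16/61
P(Y=2 | obs) = 3/64 / 61/960 = 45/61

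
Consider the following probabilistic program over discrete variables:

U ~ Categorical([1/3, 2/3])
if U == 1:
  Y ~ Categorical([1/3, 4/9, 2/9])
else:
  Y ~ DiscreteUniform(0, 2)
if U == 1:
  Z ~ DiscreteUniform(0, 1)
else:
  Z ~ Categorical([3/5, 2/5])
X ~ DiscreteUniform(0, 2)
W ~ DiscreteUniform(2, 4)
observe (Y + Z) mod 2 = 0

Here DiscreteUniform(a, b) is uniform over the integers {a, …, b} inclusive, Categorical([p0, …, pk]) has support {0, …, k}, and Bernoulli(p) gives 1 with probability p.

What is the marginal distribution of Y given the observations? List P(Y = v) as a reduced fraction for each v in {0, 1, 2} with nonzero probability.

P(Y=0) = 8/23, P(Y=1) = 26/69, P(Y=2) = 19/69

Enumerate traces; 54 have nonzero weight after conditioning:
  (U=0, Y=0, Z=0, X=0, W=2) weight 1/135
  (U=0, Y=0, Z=0, X=0, W=3) weight 1/135
  (U=0, Y=0, Z=0, X=0, W=4) weight 1/135
  (U=0, Y=0, Z=0, X=1, W=2) weight 1/135
  (U=0, Y=0, Z=0, X=1, W=3) weight 1/135
  (U=0, Y=0, Z=0, X=1, W=4) weight 1/135
  (U=0, Y=0, Z=0, X=2, W=2) weight 1/135
  (U=0, Y=0, Z=0, X=2, W=3) weight 1/135
  (U=0, Y=1, Z=1, X=0, W=2) weight 2/405
  (U=0, Y=2, Z=0, X=0, W=2) weight 1/135
  … 44 more
Group by Y:
  weight(Y=0) = 8/45
  weight(Y=1) = 26/135
  weight(Y=2) = 19/135
Total weight = 8/45 + 26/135 + 19/135 = 23/45
P(Y=0 | obs) = 8/45 / 23/45 = 8/23
P(Y=1 | obs) = 26/135 / 23/45 = 26/69
P(Y=2 | obs) = 19/135 / 23/45 = 19/69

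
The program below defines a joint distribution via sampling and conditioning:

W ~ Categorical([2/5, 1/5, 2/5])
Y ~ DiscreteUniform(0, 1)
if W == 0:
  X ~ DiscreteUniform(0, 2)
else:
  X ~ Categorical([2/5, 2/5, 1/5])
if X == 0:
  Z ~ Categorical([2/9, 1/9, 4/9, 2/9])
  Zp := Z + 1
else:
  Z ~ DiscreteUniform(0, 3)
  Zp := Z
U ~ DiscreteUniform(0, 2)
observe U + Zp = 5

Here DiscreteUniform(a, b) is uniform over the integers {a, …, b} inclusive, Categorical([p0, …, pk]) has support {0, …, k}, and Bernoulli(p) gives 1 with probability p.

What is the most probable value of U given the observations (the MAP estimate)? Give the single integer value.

Enumerate traces; 24 have nonzero weight after conditioning:
  (W=0, Y=0, X=0, Z=2, U=2) weight 4/405
  (W=0, Y=0, X=0, Z=3, U=1) weight 2/405
  (W=0, Y=0, X=1, Z=3, U=2) weight 1/180
  (W=0, Y=0, X=2, Z=3, U=2) weight 1/180
  (W=0, Y=1, X=0, Z=2, U=2) weight 4/405
  (W=0, Y=1, X=0, Z=3, U=1) weight 2/405
  (W=0, Y=1, X=1, Z=3, U=2) weight 1/180
  (W=0, Y=1, X=2, Z=3, U=2) weight 1/180
  … 16 more
Group by U:
  weight(U=1) = 56/2025
  weight(U=2) = 871/8100
Total weight = 56/2025 + 871/8100 = 73/540
P(U=1 | obs) = 56/2025 / 73/540 = 224/1095
P(U=2 | obs) = 871/8100 / 73/540 = 871/1095
argmax = 2

argmax_v P(U = v | obs) = 2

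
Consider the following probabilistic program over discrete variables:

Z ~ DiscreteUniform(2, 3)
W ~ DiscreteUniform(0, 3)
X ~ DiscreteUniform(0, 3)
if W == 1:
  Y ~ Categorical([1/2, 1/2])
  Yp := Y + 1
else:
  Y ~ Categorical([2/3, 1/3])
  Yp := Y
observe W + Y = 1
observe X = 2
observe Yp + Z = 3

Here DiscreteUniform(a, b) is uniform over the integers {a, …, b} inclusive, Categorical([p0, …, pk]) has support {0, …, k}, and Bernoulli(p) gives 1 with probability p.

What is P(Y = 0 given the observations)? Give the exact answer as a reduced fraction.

P(Y = 0 | obs) = 3/5

Enumerate traces; 2 have nonzero weight after conditioning:
  (Z=2, W=0, X=2, Y=1) weight 1/96
  (Z=2, W=1, X=2, Y=0) weight 1/64
Group by Y:
  weight(Y=0) = 1/64
  weight(Y=1) = 1/96
Total weight = 1/64 + 1/96 = 5/192
P(Y=0 | obs) = 1/64 / 5/192 = 3/5
P(Y=1 | obs) = 1/96 / 5/192 = 2/5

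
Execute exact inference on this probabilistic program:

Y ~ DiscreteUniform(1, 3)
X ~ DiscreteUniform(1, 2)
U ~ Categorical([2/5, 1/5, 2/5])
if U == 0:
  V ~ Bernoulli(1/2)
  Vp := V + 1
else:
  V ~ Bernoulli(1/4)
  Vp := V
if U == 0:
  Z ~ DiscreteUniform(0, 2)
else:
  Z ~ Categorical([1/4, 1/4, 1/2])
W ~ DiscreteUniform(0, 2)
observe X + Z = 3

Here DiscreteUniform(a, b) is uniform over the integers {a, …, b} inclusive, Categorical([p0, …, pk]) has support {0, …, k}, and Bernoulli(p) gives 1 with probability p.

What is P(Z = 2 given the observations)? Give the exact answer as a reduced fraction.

P(Z = 2 | obs) = 26/43

Enumerate traces; 108 have nonzero weight after conditioning:
  (Y=1, X=1, U=0, V=0, Z=2, W=0) weight 1/270
  (Y=1, X=1, U=0, V=0, Z=2, W=1) weight 1/270
  (Y=1, X=1, U=0, V=0, Z=2, W=2) weight 1/270
  (Y=1, X=1, U=0, V=1, Z=2, W=0) weight 1/270
  (Y=1, X=1, U=0, V=1, Z=2, W=1) weight 1/270
  (Y=1, X=1, U=0, V=1, Z=2, W=2) weight 1/270
  (Y=1, X=1, U=1, V=0, Z=2, W=0) weight 1/240
  (Y=1, X=1, U=1, V=0, Z=2, W=1) weight 1/240
  (Y=1, X=2, U=0, V=0, Z=1, W=0) weight 1/270
  … 99 more
Group by Z:
  weight(Z=1) = 17/120
  weight(Z=2) = 13/60
Total weight = 17/120 + 13/60 = 43/120
P(Z=1 | obs) = 17/120 / 43/120 = 17/43
P(Z=2 | obs) = 13/60 / 43/120 = 26/43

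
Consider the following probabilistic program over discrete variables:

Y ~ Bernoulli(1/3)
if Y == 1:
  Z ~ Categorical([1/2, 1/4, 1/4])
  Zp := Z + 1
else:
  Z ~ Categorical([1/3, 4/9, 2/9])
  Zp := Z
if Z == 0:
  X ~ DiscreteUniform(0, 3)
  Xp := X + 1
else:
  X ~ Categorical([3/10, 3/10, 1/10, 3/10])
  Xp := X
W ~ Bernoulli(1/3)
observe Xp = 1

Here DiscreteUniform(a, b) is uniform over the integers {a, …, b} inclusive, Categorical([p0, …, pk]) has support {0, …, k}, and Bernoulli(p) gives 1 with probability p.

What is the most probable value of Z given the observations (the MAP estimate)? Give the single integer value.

Enumerate traces; 12 have nonzero weight after conditioning:
  (Y=0, Z=0, X=0, W=0) weight 1/27
  (Y=0, Z=0, X=0, W=1) weight 1/54
  (Y=0, Z=1, X=1, W=0) weight 8/135
  (Y=0, Z=1, X=1, W=1) weight 4/135
  (Y=0, Z=2, X=1, W=0) weight 4/135
  (Y=0, Z=2, X=1, W=1) weight 2/135
  (Y=1, Z=0, X=0, W=0) weight 1/36
  (Y=1, Z=0, X=0, W=1) weight 1/72
  … 4 more
Group by Z:
  weight(Z=0) = 7/72
  weight(Z=1) = 41/360
  weight(Z=2) = 5/72
Total weight = 7/72 + 41/360 + 5/72 = 101/360
P(Z=0 | obs) = 7/72 / 101/360 = 35/101
P(Z=1 | obs) = 41/360 / 101/360 = 41/101
P(Z=2 | obs) = 5/72 / 101/360 = 25/101
argmax = 1

argmax_v P(Z = v | obs) = 1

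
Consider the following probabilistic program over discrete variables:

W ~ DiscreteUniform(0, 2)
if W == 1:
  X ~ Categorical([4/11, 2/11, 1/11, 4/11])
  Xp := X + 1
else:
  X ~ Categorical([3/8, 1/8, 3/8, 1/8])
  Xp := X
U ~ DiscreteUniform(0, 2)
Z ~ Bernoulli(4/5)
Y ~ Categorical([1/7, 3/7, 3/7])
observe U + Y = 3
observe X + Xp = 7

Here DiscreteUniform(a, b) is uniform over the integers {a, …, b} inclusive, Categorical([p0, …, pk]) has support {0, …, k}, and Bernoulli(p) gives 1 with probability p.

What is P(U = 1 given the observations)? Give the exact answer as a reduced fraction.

P(U = 1 | obs) = 1/2

Enumerate traces; 4 have nonzero weight after conditioning:
  (W=1, X=3, U=1, Z=0, Y=2) weight 4/1155
  (W=1, X=3, U=1, Z=1, Y=2) weight 16/1155
  (W=1, X=3, U=2, Z=0, Y=1) weight 4/1155
  (W=1, X=3, U=2, Z=1, Y=1) weight 16/1155
Group by U:
  weight(U=1) = 4/231
  weight(U=2) = 4/231
Total weight = 4/231 + 4/231 = 8/231
P(U=1 | obs) = 4/231 / 8/231 = 1/2
P(U=2 | obs) = 4/231 / 8/231 = 1/2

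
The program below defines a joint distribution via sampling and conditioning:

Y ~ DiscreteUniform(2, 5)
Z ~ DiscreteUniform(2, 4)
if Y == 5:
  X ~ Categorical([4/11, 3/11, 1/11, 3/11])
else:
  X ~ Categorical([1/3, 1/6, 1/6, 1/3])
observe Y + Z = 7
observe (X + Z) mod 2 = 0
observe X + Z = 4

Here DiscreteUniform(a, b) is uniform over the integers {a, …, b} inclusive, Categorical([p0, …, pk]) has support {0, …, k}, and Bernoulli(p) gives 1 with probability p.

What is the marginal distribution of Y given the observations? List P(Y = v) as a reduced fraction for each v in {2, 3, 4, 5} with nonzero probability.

P(Y=3) = 22/39, P(Y=4) = 11/39, P(Y=5) = 2/13

Enumerate traces; 3 have nonzero weight after conditioning:
  (Y=3, Z=4, X=0) weight 1/36
  (Y=4, Z=3, X=1) weight 1/72
  (Y=5, Z=2, X=2) weight 1/132
Group by Y:
  weight(Y=3) = 1/36
  weight(Y=4) = 1/72
  weight(Y=5) = 1/132
Total weight = 1/36 + 1/72 + 1/132 = 13/264
P(Y=3 | obs) = 1/36 / 13/264 = 22/39
P(Y=4 | obs) = 1/72 / 13/264 = 11/39
P(Y=5 | obs) = 1/132 / 13/264 = 2/13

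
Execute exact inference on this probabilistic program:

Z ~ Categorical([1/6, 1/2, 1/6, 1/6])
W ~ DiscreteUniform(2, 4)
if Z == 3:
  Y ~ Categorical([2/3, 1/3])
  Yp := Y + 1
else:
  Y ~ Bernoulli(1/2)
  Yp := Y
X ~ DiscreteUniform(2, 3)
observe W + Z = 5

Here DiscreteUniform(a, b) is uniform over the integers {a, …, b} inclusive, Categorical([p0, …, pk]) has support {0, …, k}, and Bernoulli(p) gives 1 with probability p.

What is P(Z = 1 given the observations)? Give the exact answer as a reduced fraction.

P(Z = 1 | obs) = 3/5

Enumerate traces; 12 have nonzero weight after conditioning:
  (Z=1, W=4, Y=0, X=2) weight 1/24
  (Z=1, W=4, Y=0, X=3) weight 1/24
  (Z=1, W=4, Y=1, X=2) weight 1/24
  (Z=1, W=4, Y=1, X=3) weight 1/24
  (Z=2, W=3, Y=0, X=2) weight 1/72
  (Z=2, W=3, Y=0, X=3) weight 1/72
  (Z=2, W=3, Y=1, X=2) weight 1/72
  (Z=2, W=3, Y=1, X=3) weight 1/72
  (Z=3, W=2, Y=0, X=2) weight 1/54
  … 3 more
Group by Z:
  weight(Z=1) = 1/6
  weight(Z=2) = 1/18
  weight(Z=3) = 1/18
Total weight = 1/6 + 1/18 + 1/18 = 5/18
P(Z=1 | obs) = 1/6 / 5/18 = 3/5
P(Z=2 | obs) = 1/18 / 5/18 = 1/5
P(Z=3 | obs) = 1/18 / 5/18 = 1/5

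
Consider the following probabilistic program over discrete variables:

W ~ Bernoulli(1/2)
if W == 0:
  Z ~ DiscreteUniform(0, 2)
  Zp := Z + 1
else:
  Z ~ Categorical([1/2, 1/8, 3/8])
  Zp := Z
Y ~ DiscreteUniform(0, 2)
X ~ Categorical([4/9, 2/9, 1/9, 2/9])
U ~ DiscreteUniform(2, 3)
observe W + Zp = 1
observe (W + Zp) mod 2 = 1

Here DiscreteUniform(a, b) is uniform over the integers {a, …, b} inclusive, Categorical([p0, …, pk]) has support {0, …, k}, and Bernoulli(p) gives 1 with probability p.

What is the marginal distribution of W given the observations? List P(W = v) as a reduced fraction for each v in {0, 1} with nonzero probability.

Enumerate traces; 48 have nonzero weight after conditioning:
  (W=0, Z=0, Y=0, X=0, U=2) weight 1/81
  (W=0, Z=0, Y=0, X=0, U=3) weight 1/81
  (W=0, Z=0, Y=0, X=1, U=2) weight 1/162
  (W=0, Z=0, Y=0, X=1, U=3) weight 1/162
  (W=0, Z=0, Y=0, X=2, U=2) weight 1/324
  (W=0, Z=0, Y=0, X=2, U=3) weight 1/324
  (W=0, Z=0, Y=0, X=3, U=2) weight 1/162
  (W=0, Z=0, Y=0, X=3, U=3) weight 1/162
  (W=1, Z=0, Y=0, X=0, U=2) weight 1/54
  … 39 more
Group by W:
  weight(W=0) = 1/6
  weight(W=1) = 1/4
Total weight = 1/6 + 1/4 = 5/12
P(W=0 | obs) = 1/6 / 5/12 = 2/5
P(W=1 | obs) = 1/4 / 5/12 = 3/5

P(W=0) = 2/5, P(W=1) = 3/5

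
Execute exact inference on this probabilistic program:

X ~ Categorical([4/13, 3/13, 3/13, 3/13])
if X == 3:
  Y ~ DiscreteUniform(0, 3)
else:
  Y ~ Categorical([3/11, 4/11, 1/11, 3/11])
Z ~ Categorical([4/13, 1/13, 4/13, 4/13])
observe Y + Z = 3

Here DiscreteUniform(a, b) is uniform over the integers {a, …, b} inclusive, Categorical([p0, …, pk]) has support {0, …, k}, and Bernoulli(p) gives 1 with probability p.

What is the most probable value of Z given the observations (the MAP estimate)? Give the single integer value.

Enumerate traces; 16 have nonzero weight after conditioning:
  (X=0, Y=0, Z=3) weight 48/1859
  (X=0, Y=1, Z=2) weight 64/1859
  (X=0, Y=2, Z=1) weight 4/1859
  (X=0, Y=3, Z=0) weight 48/1859
  (X=1, Y=0, Z=3) weight 36/1859
  (X=1, Y=1, Z=2) weight 48/1859
  (X=1, Y=2, Z=1) weight 3/1859
  (X=1, Y=3, Z=0) weight 36/1859
  … 8 more
Group by Z:
  weight(Z=0) = 153/1859
  weight(Z=1) = 73/7436
  weight(Z=2) = 193/1859
  weight(Z=3) = 153/1859
Total weight = 153/1859 + 73/7436 + 193/1859 + 153/1859 = 2069/7436
P(Z=0 | obs) = 153/1859 / 2069/7436 = 612/2069
P(Z=1 | obs) = 73/7436 / 2069/7436 = 73/2069
P(Z=2 | obs) = 193/1859 / 2069/7436 = 772/2069
P(Z=3 | obs) = 153/1859 / 2069/7436 = 612/2069
argmax = 2

argmax_v P(Z = v | obs) = 2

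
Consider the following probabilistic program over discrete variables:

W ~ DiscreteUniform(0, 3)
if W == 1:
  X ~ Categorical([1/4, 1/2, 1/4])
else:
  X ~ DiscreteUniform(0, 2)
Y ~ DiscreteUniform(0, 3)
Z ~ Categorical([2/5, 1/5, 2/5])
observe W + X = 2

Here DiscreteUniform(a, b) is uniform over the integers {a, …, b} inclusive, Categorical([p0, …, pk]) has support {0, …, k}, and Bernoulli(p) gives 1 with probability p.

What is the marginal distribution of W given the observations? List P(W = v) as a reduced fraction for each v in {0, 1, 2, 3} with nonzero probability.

P(W=0) = 2/7, P(W=1) = 3/7, P(W=2) = 2/7

Enumerate traces; 36 have nonzero weight after conditioning:
  (W=0, X=2, Y=0, Z=0) weight 1/120
  (W=0, X=2, Y=0, Z=1) weight 1/240
  (W=0, X=2, Y=0, Z=2) weight 1/120
  (W=0, X=2, Y=1, Z=0) weight 1/120
  (W=0, X=2, Y=1, Z=1) weight 1/240
  (W=0, X=2, Y=1, Z=2) weight 1/120
  (W=0, X=2, Y=2, Z=0) weight 1/120
  (W=0, X=2, Y=2, Z=1) weight 1/240
  (W=1, X=1, Y=0, Z=0) weight 1/80
  (W=2, X=0, Y=0, Z=0) weight 1/120
  … 26 more
Group by W:
  weight(W=0) = 1/12
  weight(W=1) = 1/8
  weight(W=2) = 1/12
Total weight = 1/12 + 1/8 + 1/12 = 7/24
P(W=0 | obs) = 1/12 / 7/24 = 2/7
P(W=1 | obs) = 1/8 / 7/24 = 3/7
P(W=2 | obs) = 1/12 / 7/24 = 2/7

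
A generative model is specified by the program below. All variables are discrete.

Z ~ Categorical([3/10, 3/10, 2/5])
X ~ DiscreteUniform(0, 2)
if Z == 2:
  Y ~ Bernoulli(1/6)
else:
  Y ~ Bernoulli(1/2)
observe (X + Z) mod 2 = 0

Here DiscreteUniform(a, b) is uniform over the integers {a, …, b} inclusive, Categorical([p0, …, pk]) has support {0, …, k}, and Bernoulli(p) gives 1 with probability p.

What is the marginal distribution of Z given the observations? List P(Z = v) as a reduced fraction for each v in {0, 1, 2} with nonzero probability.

P(Z=0) = 6/17, P(Z=1) = 3/17, P(Z=2) = 8/17

Enumerate traces; 10 have nonzero weight after conditioning:
  (Z=0, X=0, Y=0) weight 1/20
  (Z=0, X=0, Y=1) weight 1/20
  (Z=0, X=2, Y=0) weight 1/20
  (Z=0, X=2, Y=1) weight 1/20
  (Z=1, X=1, Y=0) weight 1/20
  (Z=1, X=1, Y=1) weight 1/20
  (Z=2, X=0, Y=0) weight 1/9
  (Z=2, X=0, Y=1) weight 1/45
  … 2 more
Group by Z:
  weight(Z=0) = 1/5
  weight(Z=1) = 1/10
  weight(Z=2) = 4/15
Total weight = 1/5 + 1/10 + 4/15 = 17/30
P(Z=0 | obs) = 1/5 / 17/30 = 6/17
P(Z=1 | obs) = 1/10 / 17/30 = 3/17
P(Z=2 | obs) = 4/15 / 17/30 = 8/17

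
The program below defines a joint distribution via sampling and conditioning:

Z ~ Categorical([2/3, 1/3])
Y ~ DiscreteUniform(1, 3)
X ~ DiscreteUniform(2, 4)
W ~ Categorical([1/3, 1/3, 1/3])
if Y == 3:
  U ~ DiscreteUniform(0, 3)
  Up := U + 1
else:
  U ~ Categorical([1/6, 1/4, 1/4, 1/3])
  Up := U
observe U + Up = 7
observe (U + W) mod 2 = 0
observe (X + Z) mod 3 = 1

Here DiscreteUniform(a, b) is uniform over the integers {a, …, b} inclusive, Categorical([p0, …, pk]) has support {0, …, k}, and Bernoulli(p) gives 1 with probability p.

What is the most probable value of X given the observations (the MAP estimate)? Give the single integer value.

Enumerate traces; 2 have nonzero weight after conditioning:
  (Z=0, Y=3, X=4, W=1, U=3) weight 1/162
  (Z=1, Y=3, X=3, W=1, U=3) weight 1/324
Group by X:
  weight(X=3) = 1/324
  weight(X=4) = 1/162
Total weight = 1/324 + 1/162 = 1/108
P(X=3 | obs) = 1/324 / 1/108 = 1/3
P(X=4 | obs) = 1/162 / 1/108 = 2/3
argmax = 4

argmax_v P(X = v | obs) = 4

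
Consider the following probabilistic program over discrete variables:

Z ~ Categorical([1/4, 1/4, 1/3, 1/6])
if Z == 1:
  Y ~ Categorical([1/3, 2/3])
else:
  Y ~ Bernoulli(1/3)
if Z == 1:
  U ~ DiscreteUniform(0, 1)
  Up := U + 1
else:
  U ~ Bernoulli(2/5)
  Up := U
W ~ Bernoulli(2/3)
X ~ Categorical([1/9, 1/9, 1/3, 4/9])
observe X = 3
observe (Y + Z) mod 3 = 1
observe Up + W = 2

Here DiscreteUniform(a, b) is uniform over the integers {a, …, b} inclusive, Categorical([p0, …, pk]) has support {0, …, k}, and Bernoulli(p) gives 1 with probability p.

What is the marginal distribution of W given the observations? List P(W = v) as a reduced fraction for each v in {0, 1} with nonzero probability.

Enumerate traces; 4 have nonzero weight after conditioning:
  (Z=0, Y=1, U=1, W=1, X=3) weight 4/405
  (Z=1, Y=0, U=0, W=1, X=3) weight 1/81
  (Z=1, Y=0, U=1, W=0, X=3) weight 1/162
  (Z=3, Y=1, U=1, W=1, X=3) weight 8/1215
Group by W:
  weight(W=0) = 1/162
  weight(W=1) = 7/243
Total weight = 1/162 + 7/243 = 17/486
P(W=0 | obs) = 1/162 / 17/486 = 3/17
P(W=1 | obs) = 7/243 / 17/486 = 14/17

P(W=0) = 3/17, P(W=1) = 14/17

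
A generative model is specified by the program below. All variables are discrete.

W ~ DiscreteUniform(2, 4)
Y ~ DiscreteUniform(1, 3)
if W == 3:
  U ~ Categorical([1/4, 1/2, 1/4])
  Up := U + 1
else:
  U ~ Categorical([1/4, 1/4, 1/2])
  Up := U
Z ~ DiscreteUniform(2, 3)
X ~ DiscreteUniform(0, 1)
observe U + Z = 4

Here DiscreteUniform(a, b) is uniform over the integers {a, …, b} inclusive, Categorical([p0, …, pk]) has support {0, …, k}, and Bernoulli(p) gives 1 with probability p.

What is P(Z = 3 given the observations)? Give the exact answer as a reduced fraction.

P(Z = 3 | obs) = 4/9

Enumerate traces; 36 have nonzero weight after conditioning:
  (W=2, Y=1, U=1, Z=3, X=0) weight 1/144
  (W=2, Y=1, U=1, Z=3, X=1) weight 1/144
  (W=2, Y=1, U=2, Z=2, X=0) weight 1/72
  (W=2, Y=1, U=2, Z=2, X=1) weight 1/72
  (W=2, Y=2, U=1, Z=3, X=0) weight 1/144
  (W=2, Y=2, U=1, Z=3, X=1) weight 1/144
  (W=2, Y=2, U=2, Z=2, X=0) weight 1/72
  (W=2, Y=2, U=2, Z=2, X=1) weight 1/72
  … 28 more
Group by Z:
  weight(Z=2) = 5/24
  weight(Z=3) = 1/6
Total weight = 5/24 + 1/6 = 3/8
P(Z=2 | obs) = 5/24 / 3/8 = 5/9
P(Z=3 | obs) = 1/6 / 3/8 = 4/9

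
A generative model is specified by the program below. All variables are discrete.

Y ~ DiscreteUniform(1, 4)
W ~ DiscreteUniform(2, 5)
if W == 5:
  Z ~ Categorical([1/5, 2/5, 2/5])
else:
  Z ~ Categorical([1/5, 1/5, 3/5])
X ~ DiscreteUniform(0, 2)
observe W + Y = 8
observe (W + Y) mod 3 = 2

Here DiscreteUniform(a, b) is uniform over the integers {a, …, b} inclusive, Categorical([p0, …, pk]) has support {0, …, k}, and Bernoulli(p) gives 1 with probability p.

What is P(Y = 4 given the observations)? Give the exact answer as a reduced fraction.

Enumerate traces; 18 have nonzero weight after conditioning:
  (Y=3, W=5, Z=0, X=0) weight 1/240
  (Y=3, W=5, Z=0, X=1) weight 1/240
  (Y=3, W=5, Z=0, X=2) weight 1/240
  (Y=3, W=5, Z=1, X=0) weight 1/120
  (Y=3, W=5, Z=1, X=1) weight 1/120
  (Y=3, W=5, Z=1, X=2) weight 1/120
  (Y=3, W=5, Z=2, X=0) weight 1/120
  (Y=3, W=5, Z=2, X=1) weight 1/120
  (Y=4, W=4, Z=0, X=0) weight 1/240
  … 9 more
Group by Y:
  weight(Y=3) = 1/16
  weight(Y=4) = 1/16
Total weight = 1/16 + 1/16 = 1/8
P(Y=3 | obs) = 1/16 / 1/8 = 1/2
P(Y=4 | obs) = 1/16 / 1/8 = 1/2

P(Y = 4 | obs) = 1/2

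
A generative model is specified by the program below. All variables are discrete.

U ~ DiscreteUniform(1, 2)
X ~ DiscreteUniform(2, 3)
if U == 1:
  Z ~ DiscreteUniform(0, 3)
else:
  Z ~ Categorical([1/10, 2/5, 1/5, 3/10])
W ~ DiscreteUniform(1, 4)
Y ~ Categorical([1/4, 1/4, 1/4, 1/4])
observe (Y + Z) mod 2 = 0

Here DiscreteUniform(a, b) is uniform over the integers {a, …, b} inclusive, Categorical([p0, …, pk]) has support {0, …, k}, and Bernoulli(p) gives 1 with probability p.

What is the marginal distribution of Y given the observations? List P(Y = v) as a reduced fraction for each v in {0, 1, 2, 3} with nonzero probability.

P(Y=0) = 1/5, P(Y=1) = 3/10, P(Y=2) = 1/5, P(Y=3) = 3/10

Enumerate traces; 128 have nonzero weight after conditioning:
  (U=1, X=2, Z=0, W=1, Y=0) weight 1/256
  (U=1, X=2, Z=0, W=1, Y=2) weight 1/256
  (U=1, X=2, Z=0, W=2, Y=0) weight 1/256
  (U=1, X=2, Z=0, W=2, Y=2) weight 1/256
  (U=1, X=2, Z=0, W=3, Y=0) weight 1/256
  (U=1, X=2, Z=0, W=3, Y=2) weight 1/256
  (U=1, X=2, Z=0, W=4, Y=0) weight 1/256
  (U=1, X=2, Z=0, W=4, Y=2) weight 1/256
  (U=1, X=2, Z=1, W=1, Y=1) weight 1/256
  (U=1, X=2, Z=1, W=1, Y=3) weight 1/256
  … 118 more
Group by Y:
  weight(Y=0) = 1/10
  weight(Y=1) = 3/20
  weight(Y=2) = 1/10
  weight(Y=3) = 3/20
Total weight = 1/10 + 3/20 + 1/10 + 3/20 = 1/2
P(Y=0 | obs) = 1/10 / 1/2 = 1/5
P(Y=1 | obs) = 3/20 / 1/2 = 3/10
P(Y=2 | obs) = 1/10 / 1/2 = 1/5
P(Y=3 | obs) = 3/20 / 1/2 = 3/10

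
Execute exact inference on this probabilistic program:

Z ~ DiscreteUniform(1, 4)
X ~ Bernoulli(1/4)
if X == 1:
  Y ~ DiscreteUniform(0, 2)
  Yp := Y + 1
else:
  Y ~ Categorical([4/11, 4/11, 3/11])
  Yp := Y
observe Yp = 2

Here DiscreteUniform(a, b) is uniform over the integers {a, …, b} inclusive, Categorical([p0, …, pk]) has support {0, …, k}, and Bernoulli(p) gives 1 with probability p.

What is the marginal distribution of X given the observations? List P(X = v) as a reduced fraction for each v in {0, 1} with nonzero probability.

Enumerate traces; 8 have nonzero weight after conditioning:
  (Z=1, X=0, Y=2) weight 9/176
  (Z=1, X=1, Y=1) weight 1/48
  (Z=2, X=0, Y=2) weight 9/176
  (Z=2, X=1, Y=1) weight 1/48
  (Z=3, X=0, Y=2) weight 9/176
  (Z=3, X=1, Y=1) weight 1/48
  (Z=4, X=0, Y=2) weight 9/176
  (Z=4, X=1, Y=1) weight 1/48
Group by X:
  weight(X=0) = 9/44
  weight(X=1) = 1/12
Total weight = 9/44 + 1/12 = 19/66
P(X=0 | obs) = 9/44 / 19/66 = 27/38
P(X=1 | obs) = 1/12 / 19/66 = 11/38

P(X=0) = 27/38, P(X=1) = 11/38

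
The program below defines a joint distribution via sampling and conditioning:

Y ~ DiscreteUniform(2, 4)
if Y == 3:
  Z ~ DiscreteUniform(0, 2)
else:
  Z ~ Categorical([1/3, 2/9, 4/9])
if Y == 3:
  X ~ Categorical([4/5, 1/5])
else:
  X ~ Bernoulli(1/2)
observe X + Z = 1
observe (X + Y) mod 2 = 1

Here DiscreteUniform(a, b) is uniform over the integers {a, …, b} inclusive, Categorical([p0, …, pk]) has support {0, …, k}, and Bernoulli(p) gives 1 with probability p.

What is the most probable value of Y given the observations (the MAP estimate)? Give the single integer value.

argmax_v P(Y = v | obs) = 3

Enumerate traces; 3 have nonzero weight after conditioning:
  (Y=2, Z=0, X=1) weight 1/18
  (Y=3, Z=1, X=0) weight 4/45
  (Y=4, Z=0, X=1) weight 1/18
Group by Y:
  weight(Y=2) = 1/18
  weight(Y=3) = 4/45
  weight(Y=4) = 1/18
Total weight = 1/18 + 4/45 + 1/18 = 1/5
P(Y=2 | obs) = 1/18 / 1/5 = 5/18
P(Y=3 | obs) = 4/45 / 1/5 = 4/9
P(Y=4 | obs) = 1/18 / 1/5 = 5/18
argmax = 3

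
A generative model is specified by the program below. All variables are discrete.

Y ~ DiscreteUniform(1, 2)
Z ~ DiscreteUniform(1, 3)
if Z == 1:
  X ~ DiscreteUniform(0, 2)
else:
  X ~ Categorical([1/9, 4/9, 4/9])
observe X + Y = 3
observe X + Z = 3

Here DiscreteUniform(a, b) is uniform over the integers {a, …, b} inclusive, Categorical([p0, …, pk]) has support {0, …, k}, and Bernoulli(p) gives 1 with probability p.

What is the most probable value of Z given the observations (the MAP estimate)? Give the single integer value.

argmax_v P(Z = v | obs) = 2

Enumerate traces; 2 have nonzero weight after conditioning:
  (Y=1, Z=1, X=2) weight 1/18
  (Y=2, Z=2, X=1) weight 2/27
Group by Z:
  weight(Z=1) = 1/18
  weight(Z=2) = 2/27
Total weight = 1/18 + 2/27 = 7/54
P(Z=1 | obs) = 1/18 / 7/54 = 3/7
P(Z=2 | obs) = 2/27 / 7/54 = 4/7
argmax = 2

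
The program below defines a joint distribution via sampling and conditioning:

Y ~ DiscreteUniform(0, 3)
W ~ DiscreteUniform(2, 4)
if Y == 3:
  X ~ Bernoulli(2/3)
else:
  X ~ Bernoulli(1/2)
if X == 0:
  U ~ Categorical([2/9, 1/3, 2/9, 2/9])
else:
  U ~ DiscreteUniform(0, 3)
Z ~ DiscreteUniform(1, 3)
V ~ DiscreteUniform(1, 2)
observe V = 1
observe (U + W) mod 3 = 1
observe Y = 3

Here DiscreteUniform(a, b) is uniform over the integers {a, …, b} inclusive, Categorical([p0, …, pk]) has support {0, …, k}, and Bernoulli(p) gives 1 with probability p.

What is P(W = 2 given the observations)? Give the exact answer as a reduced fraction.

Enumerate traces; 24 have nonzero weight after conditioning:
  (Y=3, W=2, X=0, U=2, Z=1, V=1) weight 1/972
  (Y=3, W=2, X=0, U=2, Z=2, V=1) weight 1/972
  (Y=3, W=2, X=0, U=2, Z=3, V=1) weight 1/972
  (Y=3, W=2, X=1, U=2, Z=1, V=1) weight 1/432
  (Y=3, W=2, X=1, U=2, Z=2, V=1) weight 1/432
  (Y=3, W=2, X=1, U=2, Z=3, V=1) weight 1/432
  (Y=3, W=3, X=0, U=1, Z=1, V=1) weight 1/648
  (Y=3, W=3, X=0, U=1, Z=2, V=1) weight 1/648
  (Y=3, W=4, X=0, U=0, Z=1, V=1) weight 1/972
  … 15 more
Group by W:
  weight(W=2) = 13/1296
  weight(W=3) = 5/432
  weight(W=4) = 13/648
Total weight = 13/1296 + 5/432 + 13/648 = 1/24
P(W=2 | obs) = 13/1296 / 1/24 = 13/54
P(W=3 | obs) = 5/432 / 1/24 = 5/18
P(W=4 | obs) = 13/648 / 1/24 = 13/27

P(W = 2 | obs) = 13/54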